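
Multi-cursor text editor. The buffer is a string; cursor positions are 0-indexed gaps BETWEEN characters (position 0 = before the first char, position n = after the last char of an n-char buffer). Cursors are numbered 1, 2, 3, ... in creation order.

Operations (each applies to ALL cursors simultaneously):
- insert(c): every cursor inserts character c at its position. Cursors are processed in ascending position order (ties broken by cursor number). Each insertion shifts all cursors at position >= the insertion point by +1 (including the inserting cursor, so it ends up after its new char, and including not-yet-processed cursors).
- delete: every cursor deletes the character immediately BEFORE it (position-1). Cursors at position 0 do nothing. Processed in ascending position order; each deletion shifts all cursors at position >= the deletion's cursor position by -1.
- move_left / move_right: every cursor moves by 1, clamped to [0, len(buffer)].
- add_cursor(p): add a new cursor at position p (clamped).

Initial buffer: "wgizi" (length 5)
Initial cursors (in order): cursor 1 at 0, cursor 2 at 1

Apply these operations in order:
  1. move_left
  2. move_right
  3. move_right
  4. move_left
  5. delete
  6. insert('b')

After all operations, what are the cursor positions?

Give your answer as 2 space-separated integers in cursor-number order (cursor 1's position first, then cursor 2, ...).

Answer: 2 2

Derivation:
After op 1 (move_left): buffer="wgizi" (len 5), cursors c1@0 c2@0, authorship .....
After op 2 (move_right): buffer="wgizi" (len 5), cursors c1@1 c2@1, authorship .....
After op 3 (move_right): buffer="wgizi" (len 5), cursors c1@2 c2@2, authorship .....
After op 4 (move_left): buffer="wgizi" (len 5), cursors c1@1 c2@1, authorship .....
After op 5 (delete): buffer="gizi" (len 4), cursors c1@0 c2@0, authorship ....
After op 6 (insert('b')): buffer="bbgizi" (len 6), cursors c1@2 c2@2, authorship 12....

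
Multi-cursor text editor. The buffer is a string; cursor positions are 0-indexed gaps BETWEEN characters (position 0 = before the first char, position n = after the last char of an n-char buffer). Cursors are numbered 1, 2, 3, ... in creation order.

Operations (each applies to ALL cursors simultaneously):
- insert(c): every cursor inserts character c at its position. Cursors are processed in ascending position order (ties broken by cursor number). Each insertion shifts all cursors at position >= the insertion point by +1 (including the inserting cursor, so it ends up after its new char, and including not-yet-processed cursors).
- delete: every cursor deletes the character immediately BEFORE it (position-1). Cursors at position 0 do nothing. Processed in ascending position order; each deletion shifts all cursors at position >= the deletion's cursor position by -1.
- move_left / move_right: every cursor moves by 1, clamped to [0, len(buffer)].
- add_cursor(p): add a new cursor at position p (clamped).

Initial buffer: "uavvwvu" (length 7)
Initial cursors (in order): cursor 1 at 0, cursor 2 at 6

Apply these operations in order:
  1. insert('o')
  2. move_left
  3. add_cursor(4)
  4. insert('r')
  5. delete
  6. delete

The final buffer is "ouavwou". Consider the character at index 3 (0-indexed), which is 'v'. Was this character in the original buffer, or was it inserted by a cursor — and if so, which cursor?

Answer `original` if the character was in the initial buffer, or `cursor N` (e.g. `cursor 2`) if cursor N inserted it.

After op 1 (insert('o')): buffer="ouavvwvou" (len 9), cursors c1@1 c2@8, authorship 1......2.
After op 2 (move_left): buffer="ouavvwvou" (len 9), cursors c1@0 c2@7, authorship 1......2.
After op 3 (add_cursor(4)): buffer="ouavvwvou" (len 9), cursors c1@0 c3@4 c2@7, authorship 1......2.
After op 4 (insert('r')): buffer="rouavrvwvrou" (len 12), cursors c1@1 c3@6 c2@10, authorship 11...3...22.
After op 5 (delete): buffer="ouavvwvou" (len 9), cursors c1@0 c3@4 c2@7, authorship 1......2.
After op 6 (delete): buffer="ouavwou" (len 7), cursors c1@0 c3@3 c2@5, authorship 1....2.
Authorship (.=original, N=cursor N): 1 . . . . 2 .
Index 3: author = original

Answer: original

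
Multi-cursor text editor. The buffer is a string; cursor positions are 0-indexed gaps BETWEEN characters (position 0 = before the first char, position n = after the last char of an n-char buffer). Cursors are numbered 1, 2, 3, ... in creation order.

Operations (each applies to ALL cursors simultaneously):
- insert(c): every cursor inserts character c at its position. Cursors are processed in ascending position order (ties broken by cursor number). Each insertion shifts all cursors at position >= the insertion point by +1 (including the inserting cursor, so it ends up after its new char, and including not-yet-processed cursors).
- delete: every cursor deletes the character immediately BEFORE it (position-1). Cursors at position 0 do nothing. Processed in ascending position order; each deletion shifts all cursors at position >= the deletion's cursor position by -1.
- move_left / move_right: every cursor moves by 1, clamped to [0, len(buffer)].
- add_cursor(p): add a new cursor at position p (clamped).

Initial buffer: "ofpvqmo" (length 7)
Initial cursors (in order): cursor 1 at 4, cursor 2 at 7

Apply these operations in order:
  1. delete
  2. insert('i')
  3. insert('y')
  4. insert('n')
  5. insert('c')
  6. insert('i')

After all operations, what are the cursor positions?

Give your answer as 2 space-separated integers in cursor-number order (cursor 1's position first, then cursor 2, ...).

Answer: 8 15

Derivation:
After op 1 (delete): buffer="ofpqm" (len 5), cursors c1@3 c2@5, authorship .....
After op 2 (insert('i')): buffer="ofpiqmi" (len 7), cursors c1@4 c2@7, authorship ...1..2
After op 3 (insert('y')): buffer="ofpiyqmiy" (len 9), cursors c1@5 c2@9, authorship ...11..22
After op 4 (insert('n')): buffer="ofpiynqmiyn" (len 11), cursors c1@6 c2@11, authorship ...111..222
After op 5 (insert('c')): buffer="ofpiyncqmiync" (len 13), cursors c1@7 c2@13, authorship ...1111..2222
After op 6 (insert('i')): buffer="ofpiynciqmiynci" (len 15), cursors c1@8 c2@15, authorship ...11111..22222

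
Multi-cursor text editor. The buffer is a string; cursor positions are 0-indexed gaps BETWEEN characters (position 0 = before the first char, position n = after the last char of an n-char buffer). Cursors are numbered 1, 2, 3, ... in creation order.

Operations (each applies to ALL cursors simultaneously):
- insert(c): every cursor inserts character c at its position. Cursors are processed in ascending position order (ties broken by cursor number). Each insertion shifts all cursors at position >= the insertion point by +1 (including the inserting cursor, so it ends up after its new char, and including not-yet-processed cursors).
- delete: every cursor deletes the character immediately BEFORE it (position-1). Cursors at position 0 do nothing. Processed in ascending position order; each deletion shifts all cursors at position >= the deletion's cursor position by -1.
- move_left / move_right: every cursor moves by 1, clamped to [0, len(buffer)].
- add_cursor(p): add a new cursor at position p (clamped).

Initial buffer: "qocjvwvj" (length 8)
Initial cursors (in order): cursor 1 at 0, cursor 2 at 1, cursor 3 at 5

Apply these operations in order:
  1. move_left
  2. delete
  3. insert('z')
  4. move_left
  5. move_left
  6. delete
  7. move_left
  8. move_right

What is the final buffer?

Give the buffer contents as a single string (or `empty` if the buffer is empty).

After op 1 (move_left): buffer="qocjvwvj" (len 8), cursors c1@0 c2@0 c3@4, authorship ........
After op 2 (delete): buffer="qocvwvj" (len 7), cursors c1@0 c2@0 c3@3, authorship .......
After op 3 (insert('z')): buffer="zzqoczvwvj" (len 10), cursors c1@2 c2@2 c3@6, authorship 12...3....
After op 4 (move_left): buffer="zzqoczvwvj" (len 10), cursors c1@1 c2@1 c3@5, authorship 12...3....
After op 5 (move_left): buffer="zzqoczvwvj" (len 10), cursors c1@0 c2@0 c3@4, authorship 12...3....
After op 6 (delete): buffer="zzqczvwvj" (len 9), cursors c1@0 c2@0 c3@3, authorship 12..3....
After op 7 (move_left): buffer="zzqczvwvj" (len 9), cursors c1@0 c2@0 c3@2, authorship 12..3....
After op 8 (move_right): buffer="zzqczvwvj" (len 9), cursors c1@1 c2@1 c3@3, authorship 12..3....

Answer: zzqczvwvj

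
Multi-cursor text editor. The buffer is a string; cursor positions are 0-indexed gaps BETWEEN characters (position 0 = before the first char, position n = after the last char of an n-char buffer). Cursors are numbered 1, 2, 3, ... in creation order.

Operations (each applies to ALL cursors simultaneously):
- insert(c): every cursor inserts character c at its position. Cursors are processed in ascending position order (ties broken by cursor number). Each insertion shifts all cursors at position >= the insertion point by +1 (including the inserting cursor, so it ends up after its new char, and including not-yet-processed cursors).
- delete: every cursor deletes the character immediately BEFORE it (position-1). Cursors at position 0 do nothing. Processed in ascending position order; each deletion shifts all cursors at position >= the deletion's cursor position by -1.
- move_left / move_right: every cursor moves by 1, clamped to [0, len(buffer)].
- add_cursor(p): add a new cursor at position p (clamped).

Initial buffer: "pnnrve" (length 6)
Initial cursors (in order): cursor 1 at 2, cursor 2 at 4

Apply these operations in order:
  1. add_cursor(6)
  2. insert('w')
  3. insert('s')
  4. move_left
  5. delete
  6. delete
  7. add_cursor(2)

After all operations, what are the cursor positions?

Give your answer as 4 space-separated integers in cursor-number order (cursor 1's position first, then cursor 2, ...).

After op 1 (add_cursor(6)): buffer="pnnrve" (len 6), cursors c1@2 c2@4 c3@6, authorship ......
After op 2 (insert('w')): buffer="pnwnrwvew" (len 9), cursors c1@3 c2@6 c3@9, authorship ..1..2..3
After op 3 (insert('s')): buffer="pnwsnrwsvews" (len 12), cursors c1@4 c2@8 c3@12, authorship ..11..22..33
After op 4 (move_left): buffer="pnwsnrwsvews" (len 12), cursors c1@3 c2@7 c3@11, authorship ..11..22..33
After op 5 (delete): buffer="pnsnrsves" (len 9), cursors c1@2 c2@5 c3@8, authorship ..1..2..3
After op 6 (delete): buffer="psnsvs" (len 6), cursors c1@1 c2@3 c3@5, authorship .1.2.3
After op 7 (add_cursor(2)): buffer="psnsvs" (len 6), cursors c1@1 c4@2 c2@3 c3@5, authorship .1.2.3

Answer: 1 3 5 2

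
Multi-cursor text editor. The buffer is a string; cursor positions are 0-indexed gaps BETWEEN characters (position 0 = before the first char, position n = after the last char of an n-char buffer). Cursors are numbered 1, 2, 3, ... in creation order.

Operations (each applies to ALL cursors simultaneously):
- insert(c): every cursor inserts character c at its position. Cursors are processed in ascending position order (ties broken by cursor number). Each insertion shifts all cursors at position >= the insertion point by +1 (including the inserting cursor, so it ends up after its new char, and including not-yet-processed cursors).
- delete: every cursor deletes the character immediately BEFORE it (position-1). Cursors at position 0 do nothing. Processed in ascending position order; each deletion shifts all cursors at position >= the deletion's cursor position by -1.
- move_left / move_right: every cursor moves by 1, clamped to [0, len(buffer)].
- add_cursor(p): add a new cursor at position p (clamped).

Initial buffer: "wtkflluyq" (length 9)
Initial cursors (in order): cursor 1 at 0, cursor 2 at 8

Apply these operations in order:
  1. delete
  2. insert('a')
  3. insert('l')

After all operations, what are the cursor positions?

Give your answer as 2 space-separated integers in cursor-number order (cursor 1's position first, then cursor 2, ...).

After op 1 (delete): buffer="wtkflluq" (len 8), cursors c1@0 c2@7, authorship ........
After op 2 (insert('a')): buffer="awtkflluaq" (len 10), cursors c1@1 c2@9, authorship 1.......2.
After op 3 (insert('l')): buffer="alwtkfllualq" (len 12), cursors c1@2 c2@11, authorship 11.......22.

Answer: 2 11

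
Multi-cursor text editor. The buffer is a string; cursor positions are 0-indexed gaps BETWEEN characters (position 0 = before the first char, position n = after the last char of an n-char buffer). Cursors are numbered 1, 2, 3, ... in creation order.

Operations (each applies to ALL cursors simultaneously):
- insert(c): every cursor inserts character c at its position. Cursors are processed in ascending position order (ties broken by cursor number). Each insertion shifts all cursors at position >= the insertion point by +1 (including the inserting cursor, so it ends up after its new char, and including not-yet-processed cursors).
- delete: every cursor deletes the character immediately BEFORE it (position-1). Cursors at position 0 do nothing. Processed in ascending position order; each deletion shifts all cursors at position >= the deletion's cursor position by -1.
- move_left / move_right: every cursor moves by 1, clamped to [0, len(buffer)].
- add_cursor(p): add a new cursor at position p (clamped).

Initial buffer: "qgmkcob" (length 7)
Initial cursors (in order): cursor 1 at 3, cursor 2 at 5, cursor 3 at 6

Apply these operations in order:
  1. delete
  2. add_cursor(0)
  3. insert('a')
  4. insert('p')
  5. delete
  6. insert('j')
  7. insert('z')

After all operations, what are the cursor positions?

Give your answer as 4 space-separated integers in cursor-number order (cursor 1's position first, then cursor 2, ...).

After op 1 (delete): buffer="qgkb" (len 4), cursors c1@2 c2@3 c3@3, authorship ....
After op 2 (add_cursor(0)): buffer="qgkb" (len 4), cursors c4@0 c1@2 c2@3 c3@3, authorship ....
After op 3 (insert('a')): buffer="aqgakaab" (len 8), cursors c4@1 c1@4 c2@7 c3@7, authorship 4..1.23.
After op 4 (insert('p')): buffer="apqgapkaappb" (len 12), cursors c4@2 c1@6 c2@11 c3@11, authorship 44..11.2323.
After op 5 (delete): buffer="aqgakaab" (len 8), cursors c4@1 c1@4 c2@7 c3@7, authorship 4..1.23.
After op 6 (insert('j')): buffer="ajqgajkaajjb" (len 12), cursors c4@2 c1@6 c2@11 c3@11, authorship 44..11.2323.
After op 7 (insert('z')): buffer="ajzqgajzkaajjzzb" (len 16), cursors c4@3 c1@8 c2@15 c3@15, authorship 444..111.232323.

Answer: 8 15 15 3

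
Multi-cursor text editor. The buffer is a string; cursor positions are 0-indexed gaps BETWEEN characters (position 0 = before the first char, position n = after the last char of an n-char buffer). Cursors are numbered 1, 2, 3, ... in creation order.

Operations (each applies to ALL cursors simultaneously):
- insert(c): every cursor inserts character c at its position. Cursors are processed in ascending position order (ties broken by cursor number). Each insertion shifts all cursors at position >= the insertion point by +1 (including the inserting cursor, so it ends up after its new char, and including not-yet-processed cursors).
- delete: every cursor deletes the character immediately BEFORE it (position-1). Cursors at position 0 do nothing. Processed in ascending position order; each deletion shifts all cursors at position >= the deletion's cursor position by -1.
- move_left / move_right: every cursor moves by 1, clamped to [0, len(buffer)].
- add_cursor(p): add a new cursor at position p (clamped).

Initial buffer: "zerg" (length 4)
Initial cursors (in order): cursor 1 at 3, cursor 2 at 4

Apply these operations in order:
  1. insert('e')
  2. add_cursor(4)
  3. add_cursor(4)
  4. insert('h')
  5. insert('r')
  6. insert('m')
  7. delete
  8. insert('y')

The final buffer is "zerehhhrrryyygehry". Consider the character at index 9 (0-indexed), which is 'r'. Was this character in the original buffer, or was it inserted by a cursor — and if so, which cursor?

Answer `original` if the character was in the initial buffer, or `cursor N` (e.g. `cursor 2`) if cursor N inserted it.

Answer: cursor 4

Derivation:
After op 1 (insert('e')): buffer="zerege" (len 6), cursors c1@4 c2@6, authorship ...1.2
After op 2 (add_cursor(4)): buffer="zerege" (len 6), cursors c1@4 c3@4 c2@6, authorship ...1.2
After op 3 (add_cursor(4)): buffer="zerege" (len 6), cursors c1@4 c3@4 c4@4 c2@6, authorship ...1.2
After op 4 (insert('h')): buffer="zerehhhgeh" (len 10), cursors c1@7 c3@7 c4@7 c2@10, authorship ...1134.22
After op 5 (insert('r')): buffer="zerehhhrrrgehr" (len 14), cursors c1@10 c3@10 c4@10 c2@14, authorship ...1134134.222
After op 6 (insert('m')): buffer="zerehhhrrrmmmgehrm" (len 18), cursors c1@13 c3@13 c4@13 c2@18, authorship ...1134134134.2222
After op 7 (delete): buffer="zerehhhrrrgehr" (len 14), cursors c1@10 c3@10 c4@10 c2@14, authorship ...1134134.222
After op 8 (insert('y')): buffer="zerehhhrrryyygehry" (len 18), cursors c1@13 c3@13 c4@13 c2@18, authorship ...1134134134.2222
Authorship (.=original, N=cursor N): . . . 1 1 3 4 1 3 4 1 3 4 . 2 2 2 2
Index 9: author = 4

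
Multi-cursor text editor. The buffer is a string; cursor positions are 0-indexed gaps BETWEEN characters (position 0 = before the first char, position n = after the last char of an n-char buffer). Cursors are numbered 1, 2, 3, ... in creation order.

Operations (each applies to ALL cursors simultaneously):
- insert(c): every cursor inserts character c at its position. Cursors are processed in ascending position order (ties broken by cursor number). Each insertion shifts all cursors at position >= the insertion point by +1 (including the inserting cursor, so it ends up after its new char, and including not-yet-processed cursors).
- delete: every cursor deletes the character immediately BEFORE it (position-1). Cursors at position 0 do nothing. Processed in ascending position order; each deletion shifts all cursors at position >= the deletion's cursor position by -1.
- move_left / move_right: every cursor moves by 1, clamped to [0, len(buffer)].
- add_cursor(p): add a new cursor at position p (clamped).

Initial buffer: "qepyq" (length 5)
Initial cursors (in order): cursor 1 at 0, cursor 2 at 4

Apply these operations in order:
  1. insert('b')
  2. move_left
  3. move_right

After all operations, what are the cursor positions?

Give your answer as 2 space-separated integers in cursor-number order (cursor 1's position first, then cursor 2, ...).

After op 1 (insert('b')): buffer="bqepybq" (len 7), cursors c1@1 c2@6, authorship 1....2.
After op 2 (move_left): buffer="bqepybq" (len 7), cursors c1@0 c2@5, authorship 1....2.
After op 3 (move_right): buffer="bqepybq" (len 7), cursors c1@1 c2@6, authorship 1....2.

Answer: 1 6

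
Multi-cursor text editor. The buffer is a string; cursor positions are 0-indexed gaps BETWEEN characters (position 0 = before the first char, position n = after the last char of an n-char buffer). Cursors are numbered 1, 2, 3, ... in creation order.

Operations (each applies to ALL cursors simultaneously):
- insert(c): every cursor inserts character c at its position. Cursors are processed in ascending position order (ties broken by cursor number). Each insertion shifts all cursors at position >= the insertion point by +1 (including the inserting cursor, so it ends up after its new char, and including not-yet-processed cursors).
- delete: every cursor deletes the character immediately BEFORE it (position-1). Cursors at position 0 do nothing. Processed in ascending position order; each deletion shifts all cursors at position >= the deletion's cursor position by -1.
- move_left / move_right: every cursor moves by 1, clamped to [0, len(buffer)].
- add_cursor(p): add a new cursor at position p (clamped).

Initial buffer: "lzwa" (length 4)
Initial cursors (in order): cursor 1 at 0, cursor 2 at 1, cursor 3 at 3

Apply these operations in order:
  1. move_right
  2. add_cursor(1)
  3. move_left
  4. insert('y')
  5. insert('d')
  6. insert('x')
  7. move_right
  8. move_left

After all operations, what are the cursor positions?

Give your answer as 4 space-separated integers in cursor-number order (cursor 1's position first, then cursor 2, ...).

After op 1 (move_right): buffer="lzwa" (len 4), cursors c1@1 c2@2 c3@4, authorship ....
After op 2 (add_cursor(1)): buffer="lzwa" (len 4), cursors c1@1 c4@1 c2@2 c3@4, authorship ....
After op 3 (move_left): buffer="lzwa" (len 4), cursors c1@0 c4@0 c2@1 c3@3, authorship ....
After op 4 (insert('y')): buffer="yylyzwya" (len 8), cursors c1@2 c4@2 c2@4 c3@7, authorship 14.2..3.
After op 5 (insert('d')): buffer="yyddlydzwyda" (len 12), cursors c1@4 c4@4 c2@7 c3@11, authorship 1414.22..33.
After op 6 (insert('x')): buffer="yyddxxlydxzwydxa" (len 16), cursors c1@6 c4@6 c2@10 c3@15, authorship 141414.222..333.
After op 7 (move_right): buffer="yyddxxlydxzwydxa" (len 16), cursors c1@7 c4@7 c2@11 c3@16, authorship 141414.222..333.
After op 8 (move_left): buffer="yyddxxlydxzwydxa" (len 16), cursors c1@6 c4@6 c2@10 c3@15, authorship 141414.222..333.

Answer: 6 10 15 6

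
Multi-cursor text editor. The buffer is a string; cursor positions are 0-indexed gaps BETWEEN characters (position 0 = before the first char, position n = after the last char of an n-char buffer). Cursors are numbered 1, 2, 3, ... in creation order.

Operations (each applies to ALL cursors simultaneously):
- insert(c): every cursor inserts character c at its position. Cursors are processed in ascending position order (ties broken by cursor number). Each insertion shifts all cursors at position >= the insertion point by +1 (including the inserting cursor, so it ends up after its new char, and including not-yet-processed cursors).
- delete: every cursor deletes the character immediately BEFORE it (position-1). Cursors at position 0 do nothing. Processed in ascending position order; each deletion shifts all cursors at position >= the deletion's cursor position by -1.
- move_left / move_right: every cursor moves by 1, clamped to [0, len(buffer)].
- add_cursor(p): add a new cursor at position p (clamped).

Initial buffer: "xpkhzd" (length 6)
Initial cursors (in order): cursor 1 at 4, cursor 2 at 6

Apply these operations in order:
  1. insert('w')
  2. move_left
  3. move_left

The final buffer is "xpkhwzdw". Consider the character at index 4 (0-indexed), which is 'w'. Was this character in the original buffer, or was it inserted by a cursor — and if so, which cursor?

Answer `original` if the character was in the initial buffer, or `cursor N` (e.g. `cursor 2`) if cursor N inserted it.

Answer: cursor 1

Derivation:
After op 1 (insert('w')): buffer="xpkhwzdw" (len 8), cursors c1@5 c2@8, authorship ....1..2
After op 2 (move_left): buffer="xpkhwzdw" (len 8), cursors c1@4 c2@7, authorship ....1..2
After op 3 (move_left): buffer="xpkhwzdw" (len 8), cursors c1@3 c2@6, authorship ....1..2
Authorship (.=original, N=cursor N): . . . . 1 . . 2
Index 4: author = 1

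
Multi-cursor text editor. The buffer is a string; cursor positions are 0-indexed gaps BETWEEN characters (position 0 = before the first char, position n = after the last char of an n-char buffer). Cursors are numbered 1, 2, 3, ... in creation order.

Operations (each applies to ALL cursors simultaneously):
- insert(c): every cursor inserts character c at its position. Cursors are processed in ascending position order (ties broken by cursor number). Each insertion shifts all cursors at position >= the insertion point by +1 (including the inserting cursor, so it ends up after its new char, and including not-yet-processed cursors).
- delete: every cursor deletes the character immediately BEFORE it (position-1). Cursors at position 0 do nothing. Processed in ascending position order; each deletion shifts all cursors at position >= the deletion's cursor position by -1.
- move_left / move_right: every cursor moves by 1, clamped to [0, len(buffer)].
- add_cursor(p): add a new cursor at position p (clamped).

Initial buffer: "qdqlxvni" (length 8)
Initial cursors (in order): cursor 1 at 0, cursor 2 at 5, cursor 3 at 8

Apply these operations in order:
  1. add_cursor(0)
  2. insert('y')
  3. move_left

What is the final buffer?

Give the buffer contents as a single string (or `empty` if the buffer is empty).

Answer: yyqdqlxyvniy

Derivation:
After op 1 (add_cursor(0)): buffer="qdqlxvni" (len 8), cursors c1@0 c4@0 c2@5 c3@8, authorship ........
After op 2 (insert('y')): buffer="yyqdqlxyvniy" (len 12), cursors c1@2 c4@2 c2@8 c3@12, authorship 14.....2...3
After op 3 (move_left): buffer="yyqdqlxyvniy" (len 12), cursors c1@1 c4@1 c2@7 c3@11, authorship 14.....2...3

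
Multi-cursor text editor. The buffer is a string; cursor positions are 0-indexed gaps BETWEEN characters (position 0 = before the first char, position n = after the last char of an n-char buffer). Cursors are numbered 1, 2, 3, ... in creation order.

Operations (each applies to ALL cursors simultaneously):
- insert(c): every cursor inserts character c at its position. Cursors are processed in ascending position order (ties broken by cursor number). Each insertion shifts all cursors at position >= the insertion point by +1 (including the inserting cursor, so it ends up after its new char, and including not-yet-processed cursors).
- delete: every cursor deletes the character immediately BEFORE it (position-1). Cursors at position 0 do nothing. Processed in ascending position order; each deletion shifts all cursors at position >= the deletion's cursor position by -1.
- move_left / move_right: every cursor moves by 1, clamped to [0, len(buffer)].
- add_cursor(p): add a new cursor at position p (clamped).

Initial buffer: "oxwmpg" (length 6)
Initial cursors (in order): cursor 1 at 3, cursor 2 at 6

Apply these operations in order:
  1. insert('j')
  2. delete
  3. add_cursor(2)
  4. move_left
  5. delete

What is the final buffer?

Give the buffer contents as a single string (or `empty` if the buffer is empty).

After op 1 (insert('j')): buffer="oxwjmpgj" (len 8), cursors c1@4 c2@8, authorship ...1...2
After op 2 (delete): buffer="oxwmpg" (len 6), cursors c1@3 c2@6, authorship ......
After op 3 (add_cursor(2)): buffer="oxwmpg" (len 6), cursors c3@2 c1@3 c2@6, authorship ......
After op 4 (move_left): buffer="oxwmpg" (len 6), cursors c3@1 c1@2 c2@5, authorship ......
After op 5 (delete): buffer="wmg" (len 3), cursors c1@0 c3@0 c2@2, authorship ...

Answer: wmg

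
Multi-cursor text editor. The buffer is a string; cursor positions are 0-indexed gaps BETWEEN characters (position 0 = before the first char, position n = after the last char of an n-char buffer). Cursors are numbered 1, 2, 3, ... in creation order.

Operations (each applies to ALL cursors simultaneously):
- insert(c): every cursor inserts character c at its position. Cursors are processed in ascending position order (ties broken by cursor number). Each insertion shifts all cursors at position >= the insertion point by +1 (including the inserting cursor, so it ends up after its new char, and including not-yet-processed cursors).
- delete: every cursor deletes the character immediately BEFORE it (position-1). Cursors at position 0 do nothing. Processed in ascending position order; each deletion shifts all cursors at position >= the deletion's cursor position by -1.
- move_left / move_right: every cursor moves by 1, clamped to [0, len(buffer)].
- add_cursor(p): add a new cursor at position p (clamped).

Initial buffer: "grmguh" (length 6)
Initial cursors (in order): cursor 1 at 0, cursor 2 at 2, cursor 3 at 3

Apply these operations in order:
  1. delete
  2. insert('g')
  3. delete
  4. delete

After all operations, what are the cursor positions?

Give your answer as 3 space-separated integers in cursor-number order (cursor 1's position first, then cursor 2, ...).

After op 1 (delete): buffer="gguh" (len 4), cursors c1@0 c2@1 c3@1, authorship ....
After op 2 (insert('g')): buffer="ggggguh" (len 7), cursors c1@1 c2@4 c3@4, authorship 1.23...
After op 3 (delete): buffer="gguh" (len 4), cursors c1@0 c2@1 c3@1, authorship ....
After op 4 (delete): buffer="guh" (len 3), cursors c1@0 c2@0 c3@0, authorship ...

Answer: 0 0 0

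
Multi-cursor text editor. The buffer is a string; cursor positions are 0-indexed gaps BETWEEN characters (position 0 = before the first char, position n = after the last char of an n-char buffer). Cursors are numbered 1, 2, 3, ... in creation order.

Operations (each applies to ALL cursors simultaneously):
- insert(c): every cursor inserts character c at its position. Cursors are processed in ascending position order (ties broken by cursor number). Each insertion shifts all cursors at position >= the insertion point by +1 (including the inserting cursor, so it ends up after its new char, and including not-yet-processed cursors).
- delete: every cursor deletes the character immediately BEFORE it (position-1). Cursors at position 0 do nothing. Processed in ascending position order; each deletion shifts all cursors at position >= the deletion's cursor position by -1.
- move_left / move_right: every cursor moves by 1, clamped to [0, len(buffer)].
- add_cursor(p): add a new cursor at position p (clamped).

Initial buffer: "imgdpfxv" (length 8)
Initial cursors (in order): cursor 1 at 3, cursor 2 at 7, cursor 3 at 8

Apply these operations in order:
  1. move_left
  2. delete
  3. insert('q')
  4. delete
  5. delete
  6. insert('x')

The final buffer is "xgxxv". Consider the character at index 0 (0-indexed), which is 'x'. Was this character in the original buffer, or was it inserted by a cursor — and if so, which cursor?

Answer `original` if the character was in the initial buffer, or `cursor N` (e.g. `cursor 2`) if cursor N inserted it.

Answer: cursor 1

Derivation:
After op 1 (move_left): buffer="imgdpfxv" (len 8), cursors c1@2 c2@6 c3@7, authorship ........
After op 2 (delete): buffer="igdpv" (len 5), cursors c1@1 c2@4 c3@4, authorship .....
After op 3 (insert('q')): buffer="iqgdpqqv" (len 8), cursors c1@2 c2@7 c3@7, authorship .1...23.
After op 4 (delete): buffer="igdpv" (len 5), cursors c1@1 c2@4 c3@4, authorship .....
After op 5 (delete): buffer="gv" (len 2), cursors c1@0 c2@1 c3@1, authorship ..
After op 6 (insert('x')): buffer="xgxxv" (len 5), cursors c1@1 c2@4 c3@4, authorship 1.23.
Authorship (.=original, N=cursor N): 1 . 2 3 .
Index 0: author = 1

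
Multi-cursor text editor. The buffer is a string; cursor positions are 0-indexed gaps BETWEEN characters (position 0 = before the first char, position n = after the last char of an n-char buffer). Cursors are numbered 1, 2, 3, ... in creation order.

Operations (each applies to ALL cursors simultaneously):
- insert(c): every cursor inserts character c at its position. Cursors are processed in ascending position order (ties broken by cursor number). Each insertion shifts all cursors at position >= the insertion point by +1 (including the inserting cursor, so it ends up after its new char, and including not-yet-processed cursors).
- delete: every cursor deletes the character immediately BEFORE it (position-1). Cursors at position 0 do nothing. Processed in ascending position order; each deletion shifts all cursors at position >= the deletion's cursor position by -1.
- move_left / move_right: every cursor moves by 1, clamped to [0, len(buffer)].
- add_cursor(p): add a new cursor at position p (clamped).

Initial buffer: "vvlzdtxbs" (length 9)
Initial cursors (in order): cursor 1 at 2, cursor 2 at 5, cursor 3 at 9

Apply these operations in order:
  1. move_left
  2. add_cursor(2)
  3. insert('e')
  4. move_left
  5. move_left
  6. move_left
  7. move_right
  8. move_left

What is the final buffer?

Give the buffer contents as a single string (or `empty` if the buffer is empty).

After op 1 (move_left): buffer="vvlzdtxbs" (len 9), cursors c1@1 c2@4 c3@8, authorship .........
After op 2 (add_cursor(2)): buffer="vvlzdtxbs" (len 9), cursors c1@1 c4@2 c2@4 c3@8, authorship .........
After op 3 (insert('e')): buffer="vevelzedtxbes" (len 13), cursors c1@2 c4@4 c2@7 c3@12, authorship .1.4..2....3.
After op 4 (move_left): buffer="vevelzedtxbes" (len 13), cursors c1@1 c4@3 c2@6 c3@11, authorship .1.4..2....3.
After op 5 (move_left): buffer="vevelzedtxbes" (len 13), cursors c1@0 c4@2 c2@5 c3@10, authorship .1.4..2....3.
After op 6 (move_left): buffer="vevelzedtxbes" (len 13), cursors c1@0 c4@1 c2@4 c3@9, authorship .1.4..2....3.
After op 7 (move_right): buffer="vevelzedtxbes" (len 13), cursors c1@1 c4@2 c2@5 c3@10, authorship .1.4..2....3.
After op 8 (move_left): buffer="vevelzedtxbes" (len 13), cursors c1@0 c4@1 c2@4 c3@9, authorship .1.4..2....3.

Answer: vevelzedtxbes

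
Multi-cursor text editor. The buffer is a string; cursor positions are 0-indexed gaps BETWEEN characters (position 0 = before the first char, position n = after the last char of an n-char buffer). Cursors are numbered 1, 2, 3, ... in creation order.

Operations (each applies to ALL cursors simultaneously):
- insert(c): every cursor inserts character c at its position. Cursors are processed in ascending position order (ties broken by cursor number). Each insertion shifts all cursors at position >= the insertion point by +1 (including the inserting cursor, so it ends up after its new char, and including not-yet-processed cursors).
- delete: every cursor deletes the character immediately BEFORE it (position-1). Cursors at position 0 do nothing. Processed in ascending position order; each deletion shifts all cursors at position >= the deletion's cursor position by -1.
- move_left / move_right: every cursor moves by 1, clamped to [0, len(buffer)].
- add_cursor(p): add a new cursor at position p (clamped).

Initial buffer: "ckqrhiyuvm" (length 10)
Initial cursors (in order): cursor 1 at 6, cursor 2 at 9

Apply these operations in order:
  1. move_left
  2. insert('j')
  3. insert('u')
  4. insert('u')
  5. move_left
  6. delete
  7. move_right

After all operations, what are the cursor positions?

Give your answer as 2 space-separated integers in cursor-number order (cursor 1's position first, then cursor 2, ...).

After op 1 (move_left): buffer="ckqrhiyuvm" (len 10), cursors c1@5 c2@8, authorship ..........
After op 2 (insert('j')): buffer="ckqrhjiyujvm" (len 12), cursors c1@6 c2@10, authorship .....1...2..
After op 3 (insert('u')): buffer="ckqrhjuiyujuvm" (len 14), cursors c1@7 c2@12, authorship .....11...22..
After op 4 (insert('u')): buffer="ckqrhjuuiyujuuvm" (len 16), cursors c1@8 c2@14, authorship .....111...222..
After op 5 (move_left): buffer="ckqrhjuuiyujuuvm" (len 16), cursors c1@7 c2@13, authorship .....111...222..
After op 6 (delete): buffer="ckqrhjuiyujuvm" (len 14), cursors c1@6 c2@11, authorship .....11...22..
After op 7 (move_right): buffer="ckqrhjuiyujuvm" (len 14), cursors c1@7 c2@12, authorship .....11...22..

Answer: 7 12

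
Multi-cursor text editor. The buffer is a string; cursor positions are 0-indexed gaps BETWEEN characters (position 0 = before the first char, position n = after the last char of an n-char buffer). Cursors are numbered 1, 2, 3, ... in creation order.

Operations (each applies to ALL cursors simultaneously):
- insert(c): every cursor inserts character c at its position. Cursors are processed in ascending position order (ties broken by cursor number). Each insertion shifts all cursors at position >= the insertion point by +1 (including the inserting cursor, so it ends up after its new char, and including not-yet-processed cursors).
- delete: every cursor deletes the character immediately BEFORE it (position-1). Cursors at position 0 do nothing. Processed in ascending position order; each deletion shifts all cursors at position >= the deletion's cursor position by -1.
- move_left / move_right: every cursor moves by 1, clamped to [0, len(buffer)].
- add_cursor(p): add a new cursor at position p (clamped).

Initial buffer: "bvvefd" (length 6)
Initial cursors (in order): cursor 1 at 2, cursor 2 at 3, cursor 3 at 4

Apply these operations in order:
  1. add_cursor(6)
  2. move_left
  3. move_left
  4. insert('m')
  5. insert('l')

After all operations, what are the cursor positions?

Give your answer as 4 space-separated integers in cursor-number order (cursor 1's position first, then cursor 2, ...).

After op 1 (add_cursor(6)): buffer="bvvefd" (len 6), cursors c1@2 c2@3 c3@4 c4@6, authorship ......
After op 2 (move_left): buffer="bvvefd" (len 6), cursors c1@1 c2@2 c3@3 c4@5, authorship ......
After op 3 (move_left): buffer="bvvefd" (len 6), cursors c1@0 c2@1 c3@2 c4@4, authorship ......
After op 4 (insert('m')): buffer="mbmvmvemfd" (len 10), cursors c1@1 c2@3 c3@5 c4@8, authorship 1.2.3..4..
After op 5 (insert('l')): buffer="mlbmlvmlvemlfd" (len 14), cursors c1@2 c2@5 c3@8 c4@12, authorship 11.22.33..44..

Answer: 2 5 8 12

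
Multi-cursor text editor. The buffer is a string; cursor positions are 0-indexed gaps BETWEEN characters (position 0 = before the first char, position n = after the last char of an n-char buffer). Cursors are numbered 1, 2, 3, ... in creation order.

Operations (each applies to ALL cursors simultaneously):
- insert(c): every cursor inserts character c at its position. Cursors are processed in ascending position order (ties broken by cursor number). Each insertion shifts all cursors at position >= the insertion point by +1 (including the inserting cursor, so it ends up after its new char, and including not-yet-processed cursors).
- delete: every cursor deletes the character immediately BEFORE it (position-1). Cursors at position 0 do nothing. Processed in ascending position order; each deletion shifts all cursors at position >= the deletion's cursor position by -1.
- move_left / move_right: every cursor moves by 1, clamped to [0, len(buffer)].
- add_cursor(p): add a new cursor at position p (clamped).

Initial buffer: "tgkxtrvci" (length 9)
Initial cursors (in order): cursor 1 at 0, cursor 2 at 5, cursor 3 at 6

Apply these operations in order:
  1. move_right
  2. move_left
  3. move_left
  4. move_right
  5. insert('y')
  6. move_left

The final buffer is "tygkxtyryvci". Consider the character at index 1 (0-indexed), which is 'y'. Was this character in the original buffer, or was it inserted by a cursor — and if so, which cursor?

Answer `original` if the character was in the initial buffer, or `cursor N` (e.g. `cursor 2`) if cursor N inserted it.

Answer: cursor 1

Derivation:
After op 1 (move_right): buffer="tgkxtrvci" (len 9), cursors c1@1 c2@6 c3@7, authorship .........
After op 2 (move_left): buffer="tgkxtrvci" (len 9), cursors c1@0 c2@5 c3@6, authorship .........
After op 3 (move_left): buffer="tgkxtrvci" (len 9), cursors c1@0 c2@4 c3@5, authorship .........
After op 4 (move_right): buffer="tgkxtrvci" (len 9), cursors c1@1 c2@5 c3@6, authorship .........
After op 5 (insert('y')): buffer="tygkxtyryvci" (len 12), cursors c1@2 c2@7 c3@9, authorship .1....2.3...
After op 6 (move_left): buffer="tygkxtyryvci" (len 12), cursors c1@1 c2@6 c3@8, authorship .1....2.3...
Authorship (.=original, N=cursor N): . 1 . . . . 2 . 3 . . .
Index 1: author = 1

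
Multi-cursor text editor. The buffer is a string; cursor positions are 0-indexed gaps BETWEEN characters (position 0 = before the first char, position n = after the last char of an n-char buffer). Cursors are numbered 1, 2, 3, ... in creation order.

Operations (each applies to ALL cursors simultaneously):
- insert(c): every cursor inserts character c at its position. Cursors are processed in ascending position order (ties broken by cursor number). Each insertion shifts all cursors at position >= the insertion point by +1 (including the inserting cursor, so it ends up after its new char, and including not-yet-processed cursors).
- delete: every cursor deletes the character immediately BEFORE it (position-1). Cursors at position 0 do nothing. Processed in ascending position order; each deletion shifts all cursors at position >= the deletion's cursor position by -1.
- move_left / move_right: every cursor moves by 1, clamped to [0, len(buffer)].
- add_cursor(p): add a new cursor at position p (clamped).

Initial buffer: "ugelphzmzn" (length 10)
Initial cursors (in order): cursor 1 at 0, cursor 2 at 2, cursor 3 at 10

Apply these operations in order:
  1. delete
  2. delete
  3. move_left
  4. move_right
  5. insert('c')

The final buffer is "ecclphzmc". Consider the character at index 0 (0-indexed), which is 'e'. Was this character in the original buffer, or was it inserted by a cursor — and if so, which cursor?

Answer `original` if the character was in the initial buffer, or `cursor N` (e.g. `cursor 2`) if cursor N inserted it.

Answer: original

Derivation:
After op 1 (delete): buffer="uelphzmz" (len 8), cursors c1@0 c2@1 c3@8, authorship ........
After op 2 (delete): buffer="elphzm" (len 6), cursors c1@0 c2@0 c3@6, authorship ......
After op 3 (move_left): buffer="elphzm" (len 6), cursors c1@0 c2@0 c3@5, authorship ......
After op 4 (move_right): buffer="elphzm" (len 6), cursors c1@1 c2@1 c3@6, authorship ......
After op 5 (insert('c')): buffer="ecclphzmc" (len 9), cursors c1@3 c2@3 c3@9, authorship .12.....3
Authorship (.=original, N=cursor N): . 1 2 . . . . . 3
Index 0: author = original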